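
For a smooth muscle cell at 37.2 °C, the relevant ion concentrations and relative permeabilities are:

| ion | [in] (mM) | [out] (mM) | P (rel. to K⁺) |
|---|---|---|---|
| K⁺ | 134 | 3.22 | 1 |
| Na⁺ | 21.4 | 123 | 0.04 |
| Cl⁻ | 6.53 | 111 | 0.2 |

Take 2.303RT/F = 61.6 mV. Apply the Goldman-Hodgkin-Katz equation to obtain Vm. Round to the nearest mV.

-75 mV

Vm = 61.6 · log₁₀[(Σ P·[cation]ₒ + Σ P·[anion]ᵢ) / (Σ P·[cation]ᵢ + Σ P·[anion]ₒ)]
Numerator = 1×3.22 + 0.04×123 + 0.2×6.53 = 9.446
Denominator = 1×134 + 0.04×21.4 + 0.2×111 = 157.1
Vm = 61.6 · log₁₀(0.060144) = 61.6 × (-1.2208) = -75.20 mV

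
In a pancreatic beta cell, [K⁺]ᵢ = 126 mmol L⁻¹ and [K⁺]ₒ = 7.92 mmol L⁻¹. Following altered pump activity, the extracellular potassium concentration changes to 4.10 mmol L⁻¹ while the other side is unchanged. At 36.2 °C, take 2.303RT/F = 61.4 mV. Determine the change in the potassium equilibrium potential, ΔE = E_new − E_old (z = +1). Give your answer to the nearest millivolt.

-18 mV

E_old = (61.4/1)·log₁₀(7.92/126) = -73.78 mV
E_new = (61.4/1)·log₁₀(4.10/126) = -91.34 mV
ΔE = -91.34 − (-73.78) = -17.56 mV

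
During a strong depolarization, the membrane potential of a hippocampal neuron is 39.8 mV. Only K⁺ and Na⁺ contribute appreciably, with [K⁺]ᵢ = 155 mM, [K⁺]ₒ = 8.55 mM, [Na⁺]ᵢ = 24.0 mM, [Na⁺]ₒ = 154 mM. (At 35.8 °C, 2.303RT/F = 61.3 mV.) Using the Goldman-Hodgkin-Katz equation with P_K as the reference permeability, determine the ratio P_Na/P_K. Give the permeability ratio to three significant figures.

14.5

Let α = P_Na/P_K. GHK: Vm = 61.3·log₁₀[(Kₒ + α·Naₒ)/(Kᵢ + α·Naᵢ)].
10^(Vm/61.3) = 10^(39.8/61.3) = 4.4593
So 4.4593·(Kᵢ + α·Naᵢ) = Kₒ + α·Naₒ → α = (4.4593·155.0 − 8.55) / (154.0 − 4.4593·24.0)
α = (691.2 − 8.55) / (154.0 − 107) = 682.6/46.98 = 14.53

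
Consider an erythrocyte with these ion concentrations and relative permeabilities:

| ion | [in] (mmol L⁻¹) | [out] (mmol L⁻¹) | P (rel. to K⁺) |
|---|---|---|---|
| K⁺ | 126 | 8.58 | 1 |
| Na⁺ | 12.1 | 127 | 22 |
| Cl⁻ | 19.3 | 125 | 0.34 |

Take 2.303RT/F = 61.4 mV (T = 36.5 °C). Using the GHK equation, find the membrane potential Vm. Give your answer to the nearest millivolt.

Vm = 61.4 · log₁₀[(Σ P·[cation]ₒ + Σ P·[anion]ᵢ) / (Σ P·[cation]ᵢ + Σ P·[anion]ₒ)]
Numerator = 1×8.58 + 22×127 + 0.34×19.3 = 2809
Denominator = 1×126 + 22×12.1 + 0.34×125 = 434.7
Vm = 61.4 · log₁₀(6.4623) = 61.4 × (0.8104) = 49.76 mV

50 mV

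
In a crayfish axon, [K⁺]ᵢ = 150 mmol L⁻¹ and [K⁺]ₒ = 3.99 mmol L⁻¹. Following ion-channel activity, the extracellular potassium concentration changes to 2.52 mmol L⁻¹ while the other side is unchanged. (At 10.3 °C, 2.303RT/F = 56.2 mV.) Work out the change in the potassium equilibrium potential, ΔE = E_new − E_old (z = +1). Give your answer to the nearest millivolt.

-11 mV

E_old = (56.2/1)·log₁₀(3.99/150) = -88.52 mV
E_new = (56.2/1)·log₁₀(2.52/150) = -99.74 mV
ΔE = -99.74 − (-88.52) = -11.22 mV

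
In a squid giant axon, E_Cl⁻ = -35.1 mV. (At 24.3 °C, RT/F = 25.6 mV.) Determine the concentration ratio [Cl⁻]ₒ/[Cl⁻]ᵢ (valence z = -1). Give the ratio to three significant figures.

3.94

ln([out]/[in]) = E·z/(25.6) = -35.1 × -1 / 25.6 = 1.3711
[out]/[in] = e^(1.3711) = 3.94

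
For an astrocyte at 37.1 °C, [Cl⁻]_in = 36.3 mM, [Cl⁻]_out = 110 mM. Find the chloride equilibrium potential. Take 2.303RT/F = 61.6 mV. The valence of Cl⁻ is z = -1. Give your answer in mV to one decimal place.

E = (61.6/z) · log₁₀([Cl⁻]_out/[Cl⁻]_in) with z = -1.
For an anion, dividing by z = -1 reverses the sign.
= (61.6/-1) · log₁₀(110/36.3) = -61.60 · log₁₀(3.03)
= -61.60 · (0.4815) = -29.66 mV

-29.7 mV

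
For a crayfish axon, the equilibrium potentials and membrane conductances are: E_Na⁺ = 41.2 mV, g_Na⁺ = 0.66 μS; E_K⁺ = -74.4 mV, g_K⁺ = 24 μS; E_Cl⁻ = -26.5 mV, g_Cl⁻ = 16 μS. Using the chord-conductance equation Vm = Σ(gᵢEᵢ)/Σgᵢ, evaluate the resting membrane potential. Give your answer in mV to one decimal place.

-53.7 mV

Σ gᵢEᵢ = 0.66·(41.2) + 24·(-74.4) + 16·(-26.5) = -2182.41
Σ gᵢ = 0.66 + 24 + 16 = 40.66
Vm = -2182.41 / 40.66 = -53.67 mV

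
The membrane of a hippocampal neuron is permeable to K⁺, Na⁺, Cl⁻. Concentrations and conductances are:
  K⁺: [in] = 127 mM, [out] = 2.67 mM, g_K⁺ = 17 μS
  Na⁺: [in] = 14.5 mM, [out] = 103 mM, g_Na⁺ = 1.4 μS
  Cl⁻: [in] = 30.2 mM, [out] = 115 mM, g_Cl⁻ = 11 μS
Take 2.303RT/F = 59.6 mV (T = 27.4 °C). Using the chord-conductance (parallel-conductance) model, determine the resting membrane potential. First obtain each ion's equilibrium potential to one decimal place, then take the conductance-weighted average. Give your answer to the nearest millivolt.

E_K⁺ = (59.6/1)·log₁₀(2.67/127) = -100.0 mV
E_Na⁺ = (59.6/1)·log₁₀(103/14.5) = 50.7 mV
E_Cl⁻ = (59.6/-1)·log₁₀(115/30.2) = -34.6 mV
Vm = (Σ gᵢEᵢ)/(Σ gᵢ) = (17·-100.0 + 1.4·50.7 + 11·-34.6) / (17 + 1.4 + 11)
= -2009.62 / 29.4 = -68.35 mV

-68 mV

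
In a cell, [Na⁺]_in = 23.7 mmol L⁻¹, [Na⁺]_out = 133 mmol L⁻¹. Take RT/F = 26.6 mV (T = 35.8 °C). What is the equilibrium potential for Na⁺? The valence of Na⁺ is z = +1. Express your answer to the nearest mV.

46 mV

E = (26.6/z) · ln([Na⁺]_out/[Na⁺]_in) with z = +1.
= (26.6/1) · ln(133/23.7) = 26.60 · ln(5.612)
= 26.60 · (1.7249) = 45.88 mV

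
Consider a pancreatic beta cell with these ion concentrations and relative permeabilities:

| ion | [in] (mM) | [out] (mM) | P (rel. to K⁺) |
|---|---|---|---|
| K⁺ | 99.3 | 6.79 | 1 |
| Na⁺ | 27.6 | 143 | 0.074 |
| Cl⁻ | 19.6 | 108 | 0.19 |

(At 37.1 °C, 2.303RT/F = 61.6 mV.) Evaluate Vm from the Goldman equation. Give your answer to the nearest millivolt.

Vm = 61.6 · log₁₀[(Σ P·[cation]ₒ + Σ P·[anion]ᵢ) / (Σ P·[cation]ᵢ + Σ P·[anion]ₒ)]
Numerator = 1×6.79 + 0.074×143 + 0.19×19.6 = 21.1
Denominator = 1×99.3 + 0.074×27.6 + 0.19×108 = 121.9
Vm = 61.6 · log₁₀(0.17311) = 61.6 × (-0.7617) = -46.92 mV

-47 mV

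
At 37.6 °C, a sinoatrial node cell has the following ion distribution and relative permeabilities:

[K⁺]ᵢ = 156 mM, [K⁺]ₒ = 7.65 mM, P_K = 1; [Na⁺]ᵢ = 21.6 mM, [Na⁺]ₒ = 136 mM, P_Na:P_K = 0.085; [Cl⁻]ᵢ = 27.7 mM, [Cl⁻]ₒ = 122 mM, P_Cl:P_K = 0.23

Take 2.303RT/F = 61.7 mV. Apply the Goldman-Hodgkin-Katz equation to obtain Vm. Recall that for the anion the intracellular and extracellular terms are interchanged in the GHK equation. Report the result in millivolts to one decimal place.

-53.1 mV

Vm = 61.7 · log₁₀[(Σ P·[cation]ₒ + Σ P·[anion]ᵢ) / (Σ P·[cation]ᵢ + Σ P·[anion]ₒ)]
Numerator = 1×7.65 + 0.085×136 + 0.23×27.7 = 25.58
Denominator = 1×156 + 0.085×21.6 + 0.23×122 = 185.9
Vm = 61.7 · log₁₀(0.13761) = 61.7 × (-0.8614) = -53.15 mV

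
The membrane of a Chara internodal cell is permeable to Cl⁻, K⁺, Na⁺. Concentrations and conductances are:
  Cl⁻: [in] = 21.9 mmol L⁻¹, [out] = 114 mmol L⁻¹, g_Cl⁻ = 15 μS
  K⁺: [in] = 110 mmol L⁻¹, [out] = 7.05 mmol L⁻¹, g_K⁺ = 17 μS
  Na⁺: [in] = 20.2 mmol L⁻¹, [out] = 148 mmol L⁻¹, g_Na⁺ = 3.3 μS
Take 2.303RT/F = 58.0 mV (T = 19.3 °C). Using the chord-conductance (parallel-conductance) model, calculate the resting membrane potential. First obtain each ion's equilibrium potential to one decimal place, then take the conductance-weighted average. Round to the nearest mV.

-46 mV

E_Cl⁻ = (58.0/-1)·log₁₀(114/21.9) = -41.6 mV
E_K⁺ = (58.0/1)·log₁₀(7.05/110) = -69.2 mV
E_Na⁺ = (58.0/1)·log₁₀(148/20.2) = 50.2 mV
Vm = (Σ gᵢEᵢ)/(Σ gᵢ) = (15·-41.6 + 17·-69.2 + 3.3·50.2) / (15 + 17 + 3.3)
= -1634.74 / 35.3 = -46.31 mV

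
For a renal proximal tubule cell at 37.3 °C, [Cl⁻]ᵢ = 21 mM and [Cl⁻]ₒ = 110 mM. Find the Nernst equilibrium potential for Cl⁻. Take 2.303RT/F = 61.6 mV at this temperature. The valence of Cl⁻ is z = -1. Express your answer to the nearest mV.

-44 mV

E = (61.6/z) · log₁₀([Cl⁻]_out/[Cl⁻]_in) with z = -1.
For an anion, dividing by z = -1 reverses the sign.
= (61.6/-1) · log₁₀(110/21) = -61.60 · log₁₀(5.238)
= -61.60 · (0.7192) = -44.30 mV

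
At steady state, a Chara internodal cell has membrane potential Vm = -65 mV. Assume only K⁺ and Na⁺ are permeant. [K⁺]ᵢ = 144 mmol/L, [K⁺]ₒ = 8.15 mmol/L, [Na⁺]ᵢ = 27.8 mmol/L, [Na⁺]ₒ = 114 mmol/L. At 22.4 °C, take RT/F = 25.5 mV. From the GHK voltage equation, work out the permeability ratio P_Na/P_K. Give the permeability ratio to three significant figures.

Let α = P_Na/P_K. GHK: Vm = 25.5·ln[(Kₒ + α·Naₒ)/(Kᵢ + α·Naᵢ)].
e^(Vm/25.5) = e^(-65.0/25.5) = 0.078158
So 0.078158·(Kᵢ + α·Naᵢ) = Kₒ + α·Naₒ → α = (0.078158·144.0 − 8.15) / (114.0 − 0.078158·27.8)
α = (11.25 − 8.15) / (114.0 − 2.173) = 3.105/111.8 = 0.02776

0.0278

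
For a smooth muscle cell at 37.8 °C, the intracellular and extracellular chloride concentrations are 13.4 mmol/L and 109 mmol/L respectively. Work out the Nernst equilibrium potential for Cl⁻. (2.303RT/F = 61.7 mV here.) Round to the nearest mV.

E = (61.7/z) · log₁₀([Cl⁻]_out/[Cl⁻]_in) with z = -1.
For an anion, dividing by z = -1 reverses the sign.
= (61.7/-1) · log₁₀(109/13.4) = -61.70 · log₁₀(8.134)
= -61.70 · (0.9103) = -56.17 mV

-56 mV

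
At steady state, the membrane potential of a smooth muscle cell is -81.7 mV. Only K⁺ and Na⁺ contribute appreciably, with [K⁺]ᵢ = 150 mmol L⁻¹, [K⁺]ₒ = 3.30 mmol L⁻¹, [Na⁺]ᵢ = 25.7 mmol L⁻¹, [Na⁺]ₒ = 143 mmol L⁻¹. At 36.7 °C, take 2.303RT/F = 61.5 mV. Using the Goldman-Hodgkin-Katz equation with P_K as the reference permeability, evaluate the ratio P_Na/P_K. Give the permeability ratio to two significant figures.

0.026

Let α = P_Na/P_K. GHK: Vm = 61.5·log₁₀[(Kₒ + α·Naₒ)/(Kᵢ + α·Naᵢ)].
10^(Vm/61.5) = 10^(-81.7/61.5) = 0.04694
So 0.04694·(Kᵢ + α·Naᵢ) = Kₒ + α·Naₒ → α = (0.04694·150.0 − 3.3) / (143.0 − 0.04694·25.7)
α = (7.041 − 3.3) / (143.0 − 1.206) = 3.741/141.8 = 0.02638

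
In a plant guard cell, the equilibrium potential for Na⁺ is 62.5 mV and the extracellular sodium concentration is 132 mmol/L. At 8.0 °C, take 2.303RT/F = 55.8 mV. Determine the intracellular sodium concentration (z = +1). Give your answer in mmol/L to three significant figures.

10.0 mmol/L

Nernst: E = (55.8/1) · log₁₀([out]/[in]), so log₁₀([out]/[in]) = 62.5 × 1 / 55.8 = 1.1201.
[out]/[in] = 10^(1.1201) = 13.18.
[in] = 132 / 13.18 = 10.01 mmol/L.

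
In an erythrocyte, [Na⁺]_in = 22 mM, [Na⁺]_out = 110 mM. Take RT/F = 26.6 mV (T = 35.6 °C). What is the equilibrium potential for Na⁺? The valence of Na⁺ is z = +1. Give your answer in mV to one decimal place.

E = (26.6/z) · ln([Na⁺]_out/[Na⁺]_in) with z = +1.
= (26.6/1) · ln(110/22) = 26.60 · ln(5)
= 26.60 · (1.6094) = 42.81 mV

42.8 mV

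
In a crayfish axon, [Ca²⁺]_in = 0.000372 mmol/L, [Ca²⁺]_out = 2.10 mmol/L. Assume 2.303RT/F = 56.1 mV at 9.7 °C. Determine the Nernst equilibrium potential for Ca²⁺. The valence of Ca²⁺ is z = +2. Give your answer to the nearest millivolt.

E = (56.1/z) · log₁₀([Ca²⁺]_out/[Ca²⁺]_in) with z = +2.
= (56.1/2) · log₁₀(2.10/0.000372) = 28.05 · log₁₀(5645)
= 28.05 · (3.7517) = 105.23 mV

105 mV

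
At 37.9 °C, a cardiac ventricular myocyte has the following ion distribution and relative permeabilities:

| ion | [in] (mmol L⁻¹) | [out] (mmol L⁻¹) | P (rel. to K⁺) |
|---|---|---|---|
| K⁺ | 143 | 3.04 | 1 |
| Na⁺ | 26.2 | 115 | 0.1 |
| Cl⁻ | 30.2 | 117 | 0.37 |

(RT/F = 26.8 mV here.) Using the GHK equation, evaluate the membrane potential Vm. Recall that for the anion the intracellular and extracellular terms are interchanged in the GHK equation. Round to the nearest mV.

Vm = 26.8 · ln[(Σ P·[cation]ₒ + Σ P·[anion]ᵢ) / (Σ P·[cation]ᵢ + Σ P·[anion]ₒ)]
Numerator = 1×3.04 + 0.1×115 + 0.37×30.2 = 25.71
Denominator = 1×143 + 0.1×26.2 + 0.37×117 = 188.9
Vm = 26.8 · ln(0.13612) = 26.8 × (-1.9942) = -53.45 mV

-53 mV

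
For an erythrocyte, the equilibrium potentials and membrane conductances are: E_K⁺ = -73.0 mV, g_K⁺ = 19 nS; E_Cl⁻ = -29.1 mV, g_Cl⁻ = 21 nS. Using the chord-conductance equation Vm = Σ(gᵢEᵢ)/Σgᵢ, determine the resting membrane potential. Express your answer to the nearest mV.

-50 mV

Σ gᵢEᵢ = 19·(-73.0) + 21·(-29.1) = -1998.10
Σ gᵢ = 19 + 21 = 40
Vm = -1998.10 / 40 = -49.95 mV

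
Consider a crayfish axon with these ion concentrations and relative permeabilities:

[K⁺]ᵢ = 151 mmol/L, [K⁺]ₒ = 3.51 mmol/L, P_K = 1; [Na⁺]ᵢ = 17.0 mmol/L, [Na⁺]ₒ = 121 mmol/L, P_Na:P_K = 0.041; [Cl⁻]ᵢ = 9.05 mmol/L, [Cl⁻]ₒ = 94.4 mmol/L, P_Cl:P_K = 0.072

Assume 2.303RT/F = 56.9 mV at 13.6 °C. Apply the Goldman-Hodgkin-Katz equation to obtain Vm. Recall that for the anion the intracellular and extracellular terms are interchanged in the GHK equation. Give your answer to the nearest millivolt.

-71 mV

Vm = 56.9 · log₁₀[(Σ P·[cation]ₒ + Σ P·[anion]ᵢ) / (Σ P·[cation]ᵢ + Σ P·[anion]ₒ)]
Numerator = 1×3.51 + 0.041×121 + 0.072×9.05 = 9.123
Denominator = 1×151 + 0.041×17.0 + 0.072×94.4 = 158.5
Vm = 56.9 · log₁₀(0.057558) = 56.9 × (-1.2399) = -70.55 mV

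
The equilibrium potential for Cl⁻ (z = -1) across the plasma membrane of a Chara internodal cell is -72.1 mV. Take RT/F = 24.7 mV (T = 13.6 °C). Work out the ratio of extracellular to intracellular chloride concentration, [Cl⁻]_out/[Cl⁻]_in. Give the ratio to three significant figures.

18.5

ln([out]/[in]) = E·z/(24.7) = -72.1 × -1 / 24.7 = 2.9190
[out]/[in] = e^(2.9190) = 18.52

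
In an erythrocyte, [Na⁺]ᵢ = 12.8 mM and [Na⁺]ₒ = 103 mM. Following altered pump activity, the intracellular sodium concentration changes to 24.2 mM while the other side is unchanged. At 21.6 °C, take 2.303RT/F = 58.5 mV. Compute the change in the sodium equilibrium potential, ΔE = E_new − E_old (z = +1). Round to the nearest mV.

-16 mV

E_old = (58.5/1)·log₁₀(103/12.8) = 52.98 mV
E_new = (58.5/1)·log₁₀(103/24.2) = 36.80 mV
ΔE = 36.80 − (52.98) = -16.18 mV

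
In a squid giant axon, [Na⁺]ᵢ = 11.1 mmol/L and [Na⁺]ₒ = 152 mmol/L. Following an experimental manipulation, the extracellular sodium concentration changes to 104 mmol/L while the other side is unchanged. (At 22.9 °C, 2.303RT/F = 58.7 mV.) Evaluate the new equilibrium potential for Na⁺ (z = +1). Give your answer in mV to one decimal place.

57.0 mV

After the shift: [Na⁺]_out = 104, [Na⁺]_in = 11.1 mmol/L.
E_new = (58.7/1)·log₁₀(104/11.1) = 58.70 · (0.9717) = 57.04 mV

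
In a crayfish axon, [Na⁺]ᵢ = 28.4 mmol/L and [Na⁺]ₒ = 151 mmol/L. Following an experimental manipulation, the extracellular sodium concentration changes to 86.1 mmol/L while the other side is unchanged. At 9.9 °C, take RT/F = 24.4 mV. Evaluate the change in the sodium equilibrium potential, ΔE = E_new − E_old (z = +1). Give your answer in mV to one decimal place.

E_old = (24.4/1)·ln(151/28.4) = 40.77 mV
E_new = (24.4/1)·ln(86.1/28.4) = 27.06 mV
ΔE = 27.06 − (40.77) = -13.71 mV

-13.7 mV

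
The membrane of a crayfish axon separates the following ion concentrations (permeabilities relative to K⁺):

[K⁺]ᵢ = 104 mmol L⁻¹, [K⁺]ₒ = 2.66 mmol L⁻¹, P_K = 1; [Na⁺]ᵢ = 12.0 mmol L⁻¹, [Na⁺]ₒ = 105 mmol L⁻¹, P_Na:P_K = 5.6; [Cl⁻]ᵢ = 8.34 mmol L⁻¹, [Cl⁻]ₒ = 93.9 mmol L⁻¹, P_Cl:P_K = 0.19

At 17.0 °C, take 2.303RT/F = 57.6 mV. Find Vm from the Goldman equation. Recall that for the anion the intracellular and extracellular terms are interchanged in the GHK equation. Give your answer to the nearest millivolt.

Vm = 57.6 · log₁₀[(Σ P·[cation]ₒ + Σ P·[anion]ᵢ) / (Σ P·[cation]ᵢ + Σ P·[anion]ₒ)]
Numerator = 1×2.66 + 5.6×105 + 0.19×8.34 = 592.2
Denominator = 1×104 + 5.6×12.0 + 0.19×93.9 = 189
Vm = 57.6 · log₁₀(3.1329) = 57.6 × (0.4959) = 28.57 mV

29 mV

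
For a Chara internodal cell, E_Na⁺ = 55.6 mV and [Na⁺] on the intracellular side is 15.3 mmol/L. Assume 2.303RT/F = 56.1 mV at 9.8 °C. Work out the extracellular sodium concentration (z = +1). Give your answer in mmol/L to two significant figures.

150 mmol/L

Nernst: E = (56.1/1) · log₁₀([out]/[in]), so log₁₀([out]/[in]) = 55.6 × 1 / 56.1 = 0.9911.
[out]/[in] = 10^(0.9911) = 9.797.
[out] = 9.797 × 15.3 = 149.9 mmol/L.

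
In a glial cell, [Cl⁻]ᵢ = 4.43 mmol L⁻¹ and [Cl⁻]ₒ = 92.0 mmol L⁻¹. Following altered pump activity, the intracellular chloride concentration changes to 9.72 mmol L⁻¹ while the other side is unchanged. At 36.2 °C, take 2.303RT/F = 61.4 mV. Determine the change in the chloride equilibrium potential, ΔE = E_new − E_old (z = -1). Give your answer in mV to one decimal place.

E_old = (61.4/-1)·log₁₀(92.0/4.43) = -80.89 mV
E_new = (61.4/-1)·log₁₀(92.0/9.72) = -59.93 mV
ΔE = -59.93 − (-80.89) = 20.95 mV

21.0 mV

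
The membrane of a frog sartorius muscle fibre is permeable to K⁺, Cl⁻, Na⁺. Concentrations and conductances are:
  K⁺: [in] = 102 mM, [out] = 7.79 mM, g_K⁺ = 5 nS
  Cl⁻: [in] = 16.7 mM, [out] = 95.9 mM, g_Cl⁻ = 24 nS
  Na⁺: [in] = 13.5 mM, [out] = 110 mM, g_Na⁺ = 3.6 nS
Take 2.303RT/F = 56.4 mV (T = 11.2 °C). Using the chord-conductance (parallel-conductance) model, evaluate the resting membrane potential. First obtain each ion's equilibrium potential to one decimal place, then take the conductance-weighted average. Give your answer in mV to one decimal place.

-35.5 mV

E_K⁺ = (56.4/1)·log₁₀(7.79/102) = -63.0 mV
E_Cl⁻ = (56.4/-1)·log₁₀(95.9/16.7) = -42.8 mV
E_Na⁺ = (56.4/1)·log₁₀(110/13.5) = 51.4 mV
Vm = (Σ gᵢEᵢ)/(Σ gᵢ) = (5·-63.0 + 24·-42.8 + 3.6·51.4) / (5 + 24 + 3.6)
= -1157.16 / 32.6 = -35.50 mV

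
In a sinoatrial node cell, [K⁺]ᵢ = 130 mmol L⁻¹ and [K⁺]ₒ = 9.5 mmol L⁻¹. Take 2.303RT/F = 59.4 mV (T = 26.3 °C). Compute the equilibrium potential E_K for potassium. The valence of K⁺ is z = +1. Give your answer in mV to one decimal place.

-67.5 mV

E = (59.4/z) · log₁₀([K⁺]_out/[K⁺]_in) with z = +1.
= (59.4/1) · log₁₀(9.5/130) = 59.40 · log₁₀(0.07308)
= 59.40 · (-1.1362) = -67.49 mV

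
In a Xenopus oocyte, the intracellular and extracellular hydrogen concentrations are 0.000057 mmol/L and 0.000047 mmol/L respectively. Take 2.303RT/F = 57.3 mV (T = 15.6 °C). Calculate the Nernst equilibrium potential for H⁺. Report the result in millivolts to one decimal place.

-4.8 mV

E = (57.3/z) · log₁₀([H⁺]_out/[H⁺]_in) with z = +1.
= (57.3/1) · log₁₀(0.000047/0.000057) = 57.30 · log₁₀(0.8246)
= 57.30 · (-0.0838) = -4.80 mV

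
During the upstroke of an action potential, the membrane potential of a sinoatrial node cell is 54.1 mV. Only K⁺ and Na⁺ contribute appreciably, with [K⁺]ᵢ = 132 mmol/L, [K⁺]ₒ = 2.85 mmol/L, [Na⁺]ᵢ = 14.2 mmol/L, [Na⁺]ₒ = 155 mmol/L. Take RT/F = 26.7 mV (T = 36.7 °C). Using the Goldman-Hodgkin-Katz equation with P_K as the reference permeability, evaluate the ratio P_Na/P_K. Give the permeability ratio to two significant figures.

Let α = P_Na/P_K. GHK: Vm = 26.7·ln[(Kₒ + α·Naₒ)/(Kᵢ + α·Naᵢ)].
e^(Vm/26.7) = e^(54.1/26.7) = 7.5853
So 7.5853·(Kᵢ + α·Naᵢ) = Kₒ + α·Naₒ → α = (7.5853·132.0 − 2.85) / (155.0 − 7.5853·14.2)
α = (1001 − 2.85) / (155.0 − 107.7) = 998.4/47.29 = 21.11

21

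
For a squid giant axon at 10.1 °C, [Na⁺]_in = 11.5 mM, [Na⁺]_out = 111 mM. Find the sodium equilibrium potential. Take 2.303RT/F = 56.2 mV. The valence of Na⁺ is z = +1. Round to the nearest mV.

55 mV

E = (56.2/z) · log₁₀([Na⁺]_out/[Na⁺]_in) with z = +1.
= (56.2/1) · log₁₀(111/11.5) = 56.20 · log₁₀(9.652)
= 56.20 · (0.9846) = 55.34 mV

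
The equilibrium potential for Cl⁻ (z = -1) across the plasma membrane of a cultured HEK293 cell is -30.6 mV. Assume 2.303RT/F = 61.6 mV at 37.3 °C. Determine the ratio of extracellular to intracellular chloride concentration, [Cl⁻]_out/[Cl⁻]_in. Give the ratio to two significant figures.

log₁₀([out]/[in]) = E·z/(61.6) = -30.6 × -1 / 61.6 = 0.4968
[out]/[in] = 10^(0.4968) = 3.139

3.1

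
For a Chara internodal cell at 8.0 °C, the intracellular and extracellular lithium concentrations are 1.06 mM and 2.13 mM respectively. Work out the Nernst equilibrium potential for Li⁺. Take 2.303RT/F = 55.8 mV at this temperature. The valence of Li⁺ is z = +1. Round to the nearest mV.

E = (55.8/z) · log₁₀([Li⁺]_out/[Li⁺]_in) with z = +1.
= (55.8/1) · log₁₀(2.13/1.06) = 55.80 · log₁₀(2.009)
= 55.80 · (0.3031) = 16.91 mV

17 mV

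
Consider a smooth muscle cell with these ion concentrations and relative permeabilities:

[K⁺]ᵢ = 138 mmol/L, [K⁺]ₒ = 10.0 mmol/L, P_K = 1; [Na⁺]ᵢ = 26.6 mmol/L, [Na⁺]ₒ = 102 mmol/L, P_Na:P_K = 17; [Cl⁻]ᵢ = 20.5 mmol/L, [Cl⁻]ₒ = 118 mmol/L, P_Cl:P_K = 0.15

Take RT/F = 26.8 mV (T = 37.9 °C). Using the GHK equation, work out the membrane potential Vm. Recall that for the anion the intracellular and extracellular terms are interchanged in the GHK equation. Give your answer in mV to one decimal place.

Vm = 26.8 · ln[(Σ P·[cation]ₒ + Σ P·[anion]ᵢ) / (Σ P·[cation]ᵢ + Σ P·[anion]ₒ)]
Numerator = 1×10.0 + 17×102 + 0.15×20.5 = 1747
Denominator = 1×138 + 17×26.6 + 0.15×118 = 607.9
Vm = 26.8 · ln(2.874) = 26.8 × (1.0557) = 28.29 mV

28.3 mV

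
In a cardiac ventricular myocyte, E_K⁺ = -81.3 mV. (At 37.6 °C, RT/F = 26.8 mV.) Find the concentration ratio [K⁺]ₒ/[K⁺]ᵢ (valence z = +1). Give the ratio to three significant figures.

0.0481

ln([out]/[in]) = E·z/(26.8) = -81.3 × 1 / 26.8 = -3.0336
[out]/[in] = e^(-3.0336) = 0.04814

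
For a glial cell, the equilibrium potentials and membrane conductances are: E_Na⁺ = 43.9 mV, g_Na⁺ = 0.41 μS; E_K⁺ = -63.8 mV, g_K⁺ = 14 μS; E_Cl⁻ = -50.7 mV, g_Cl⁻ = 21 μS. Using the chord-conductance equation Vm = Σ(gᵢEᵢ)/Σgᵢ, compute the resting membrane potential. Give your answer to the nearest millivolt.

Σ gᵢEᵢ = 0.41·(43.9) + 14·(-63.8) + 21·(-50.7) = -1939.90
Σ gᵢ = 0.41 + 14 + 21 = 35.41
Vm = -1939.90 / 35.41 = -54.78 mV

-55 mV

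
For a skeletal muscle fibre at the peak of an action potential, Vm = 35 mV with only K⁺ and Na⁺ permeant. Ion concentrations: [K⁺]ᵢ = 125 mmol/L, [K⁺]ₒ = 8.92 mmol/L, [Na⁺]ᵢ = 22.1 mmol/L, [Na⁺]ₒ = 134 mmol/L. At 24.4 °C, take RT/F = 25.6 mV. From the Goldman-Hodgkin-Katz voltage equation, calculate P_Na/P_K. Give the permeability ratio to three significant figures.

Let α = P_Na/P_K. GHK: Vm = 25.6·ln[(Kₒ + α·Naₒ)/(Kᵢ + α·Naᵢ)].
e^(Vm/25.6) = e^(35.0/25.6) = 3.9243
So 3.9243·(Kᵢ + α·Naᵢ) = Kₒ + α·Naₒ → α = (3.9243·125.0 − 8.92) / (134.0 − 3.9243·22.1)
α = (490.5 − 8.92) / (134.0 − 86.73) = 481.6/47.27 = 10.19

10.2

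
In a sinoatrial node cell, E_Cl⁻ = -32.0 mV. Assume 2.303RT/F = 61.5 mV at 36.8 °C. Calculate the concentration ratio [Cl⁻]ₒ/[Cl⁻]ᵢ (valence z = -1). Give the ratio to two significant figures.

log₁₀([out]/[in]) = E·z/(61.5) = -32.0 × -1 / 61.5 = 0.5203
[out]/[in] = 10^(0.5203) = 3.314

3.3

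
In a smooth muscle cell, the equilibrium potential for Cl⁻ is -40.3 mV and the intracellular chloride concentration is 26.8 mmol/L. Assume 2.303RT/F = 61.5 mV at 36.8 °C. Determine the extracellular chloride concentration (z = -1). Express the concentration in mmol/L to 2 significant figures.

Nernst: E = (61.5/-1) · log₁₀([out]/[in]), so log₁₀([out]/[in]) = -40.3 × -1 / 61.5 = 0.6553.
[out]/[in] = 10^(0.6553) = 4.522.
[out] = 4.522 × 26.8 = 121.2 mmol/L.

120 mmol/L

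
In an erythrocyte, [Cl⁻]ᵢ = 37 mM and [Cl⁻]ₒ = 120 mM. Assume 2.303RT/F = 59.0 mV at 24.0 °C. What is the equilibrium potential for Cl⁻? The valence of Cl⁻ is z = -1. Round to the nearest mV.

-30 mV

E = (59.0/z) · log₁₀([Cl⁻]_out/[Cl⁻]_in) with z = -1.
For an anion, dividing by z = -1 reverses the sign.
= (59.0/-1) · log₁₀(120/37) = -59.00 · log₁₀(3.243)
= -59.00 · (0.5110) = -30.15 mV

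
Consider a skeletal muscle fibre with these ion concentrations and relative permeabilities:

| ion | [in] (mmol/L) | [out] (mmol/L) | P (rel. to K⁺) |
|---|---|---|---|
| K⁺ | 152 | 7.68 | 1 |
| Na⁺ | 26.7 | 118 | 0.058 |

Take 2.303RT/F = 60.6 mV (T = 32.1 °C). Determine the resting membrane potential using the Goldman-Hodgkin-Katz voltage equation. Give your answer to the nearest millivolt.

-62 mV

Vm = 60.6 · log₁₀[(Σ P·[cation]ₒ + Σ P·[anion]ᵢ) / (Σ P·[cation]ᵢ + Σ P·[anion]ₒ)]
Numerator = 1×7.68 + 0.058×118 = 14.52
Denominator = 1×152 + 0.058×26.7 = 153.5
Vm = 60.6 · log₁₀(0.094589) = 60.6 × (-1.0242) = -62.06 mV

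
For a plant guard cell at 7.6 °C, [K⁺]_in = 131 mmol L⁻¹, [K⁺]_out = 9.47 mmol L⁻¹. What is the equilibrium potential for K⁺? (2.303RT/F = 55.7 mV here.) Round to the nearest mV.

-64 mV

E = (55.7/z) · log₁₀([K⁺]_out/[K⁺]_in) with z = +1.
= (55.7/1) · log₁₀(9.47/131) = 55.70 · log₁₀(0.07229)
= 55.70 · (-1.1409) = -63.55 mV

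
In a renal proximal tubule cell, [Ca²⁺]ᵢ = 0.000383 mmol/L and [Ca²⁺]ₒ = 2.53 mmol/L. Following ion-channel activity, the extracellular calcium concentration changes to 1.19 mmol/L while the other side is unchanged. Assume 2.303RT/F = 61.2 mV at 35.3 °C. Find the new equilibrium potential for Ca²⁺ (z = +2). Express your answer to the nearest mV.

After the shift: [Ca²⁺]_out = 1.19, [Ca²⁺]_in = 0.000383 mmol/L.
E_new = (61.2/2)·log₁₀(1.19/0.000383) = 30.60 · (3.4923) = 106.87 mV

107 mV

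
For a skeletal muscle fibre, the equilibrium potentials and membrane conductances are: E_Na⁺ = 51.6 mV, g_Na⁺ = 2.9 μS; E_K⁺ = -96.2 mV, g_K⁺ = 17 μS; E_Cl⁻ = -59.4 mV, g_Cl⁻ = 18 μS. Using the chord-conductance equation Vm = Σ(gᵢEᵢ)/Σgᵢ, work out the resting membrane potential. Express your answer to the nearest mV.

-67 mV

Σ gᵢEᵢ = 2.9·(51.6) + 17·(-96.2) + 18·(-59.4) = -2554.96
Σ gᵢ = 2.9 + 17 + 18 = 37.9
Vm = -2554.96 / 37.9 = -67.41 mV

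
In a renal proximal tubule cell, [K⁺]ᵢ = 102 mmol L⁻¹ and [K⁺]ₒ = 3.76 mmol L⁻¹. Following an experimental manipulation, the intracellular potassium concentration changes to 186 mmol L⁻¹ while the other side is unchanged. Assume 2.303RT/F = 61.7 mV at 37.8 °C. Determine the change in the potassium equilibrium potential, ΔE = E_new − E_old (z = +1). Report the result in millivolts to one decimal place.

E_old = (61.7/1)·log₁₀(3.76/102) = -88.44 mV
E_new = (61.7/1)·log₁₀(3.76/186) = -104.54 mV
ΔE = -104.54 − (-88.44) = -16.10 mV

-16.1 mV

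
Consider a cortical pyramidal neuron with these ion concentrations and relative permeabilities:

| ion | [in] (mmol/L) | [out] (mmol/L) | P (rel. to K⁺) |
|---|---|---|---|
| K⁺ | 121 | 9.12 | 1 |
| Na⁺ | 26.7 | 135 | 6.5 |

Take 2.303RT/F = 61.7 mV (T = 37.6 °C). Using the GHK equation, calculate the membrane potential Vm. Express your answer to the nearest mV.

30 mV

Vm = 61.7 · log₁₀[(Σ P·[cation]ₒ + Σ P·[anion]ᵢ) / (Σ P·[cation]ᵢ + Σ P·[anion]ₒ)]
Numerator = 1×9.12 + 6.5×135 = 886.6
Denominator = 1×121 + 6.5×26.7 = 294.5
Vm = 61.7 · log₁₀(3.0101) = 61.7 × (0.4786) = 29.53 mV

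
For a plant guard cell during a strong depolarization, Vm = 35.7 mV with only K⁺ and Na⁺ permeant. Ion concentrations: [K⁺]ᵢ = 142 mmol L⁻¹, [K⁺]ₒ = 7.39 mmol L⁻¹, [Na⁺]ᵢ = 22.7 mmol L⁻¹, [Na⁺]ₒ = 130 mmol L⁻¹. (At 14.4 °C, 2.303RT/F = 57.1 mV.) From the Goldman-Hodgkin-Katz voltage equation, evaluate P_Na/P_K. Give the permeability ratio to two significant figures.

Let α = P_Na/P_K. GHK: Vm = 57.1·log₁₀[(Kₒ + α·Naₒ)/(Kᵢ + α·Naᵢ)].
10^(Vm/57.1) = 10^(35.7/57.1) = 4.2191
So 4.2191·(Kᵢ + α·Naᵢ) = Kₒ + α·Naₒ → α = (4.2191·142.0 − 7.39) / (130.0 − 4.2191·22.7)
α = (599.1 − 7.39) / (130.0 − 95.77) = 591.7/34.23 = 17.29

17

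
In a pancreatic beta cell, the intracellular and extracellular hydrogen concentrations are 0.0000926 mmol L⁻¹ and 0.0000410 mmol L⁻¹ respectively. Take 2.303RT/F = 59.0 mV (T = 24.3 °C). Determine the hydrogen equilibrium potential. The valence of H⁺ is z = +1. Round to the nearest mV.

E = (59.0/z) · log₁₀([H⁺]_out/[H⁺]_in) with z = +1.
= (59.0/1) · log₁₀(0.0000410/0.0000926) = 59.00 · log₁₀(0.4428)
= 59.00 · (-0.3538) = -20.88 mV

-21 mV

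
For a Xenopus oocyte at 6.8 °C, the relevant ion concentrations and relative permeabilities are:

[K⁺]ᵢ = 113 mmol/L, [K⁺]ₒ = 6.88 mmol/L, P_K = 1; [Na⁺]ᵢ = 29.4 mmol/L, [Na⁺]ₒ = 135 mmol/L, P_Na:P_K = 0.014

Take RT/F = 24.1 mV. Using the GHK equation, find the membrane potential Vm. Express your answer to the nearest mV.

-62 mV

Vm = 24.1 · ln[(Σ P·[cation]ₒ + Σ P·[anion]ᵢ) / (Σ P·[cation]ᵢ + Σ P·[anion]ₒ)]
Numerator = 1×6.88 + 0.014×135 = 8.77
Denominator = 1×113 + 0.014×29.4 = 113.4
Vm = 24.1 · ln(0.077329) = 24.1 × (-2.5597) = -61.69 mV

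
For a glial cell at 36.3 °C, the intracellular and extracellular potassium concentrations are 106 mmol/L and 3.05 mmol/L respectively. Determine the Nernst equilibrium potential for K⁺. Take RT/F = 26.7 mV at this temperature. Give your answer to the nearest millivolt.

-95 mV

E = (26.7/z) · ln([K⁺]_out/[K⁺]_in) with z = +1.
= (26.7/1) · ln(3.05/106) = 26.70 · ln(0.02877)
= 26.70 · (-3.5483) = -94.74 mV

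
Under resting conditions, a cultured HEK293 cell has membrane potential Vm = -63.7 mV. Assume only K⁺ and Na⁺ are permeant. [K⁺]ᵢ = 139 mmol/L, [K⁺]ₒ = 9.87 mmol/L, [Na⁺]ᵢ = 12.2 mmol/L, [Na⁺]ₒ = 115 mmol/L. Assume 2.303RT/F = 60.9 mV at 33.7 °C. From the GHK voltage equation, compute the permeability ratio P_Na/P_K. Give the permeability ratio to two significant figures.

Let α = P_Na/P_K. GHK: Vm = 60.9·log₁₀[(Kₒ + α·Naₒ)/(Kᵢ + α·Naᵢ)].
10^(Vm/60.9) = 10^(-63.7/60.9) = 0.089955
So 0.089955·(Kᵢ + α·Naᵢ) = Kₒ + α·Naₒ → α = (0.089955·139.0 − 9.87) / (115.0 − 0.089955·12.2)
α = (12.5 − 9.87) / (115.0 − 1.097) = 2.634/113.9 = 0.02312

0.023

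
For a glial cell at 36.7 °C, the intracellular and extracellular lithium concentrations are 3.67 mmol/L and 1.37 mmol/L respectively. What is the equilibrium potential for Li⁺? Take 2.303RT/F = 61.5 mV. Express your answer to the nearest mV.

E = (61.5/z) · log₁₀([Li⁺]_out/[Li⁺]_in) with z = +1.
= (61.5/1) · log₁₀(1.37/3.67) = 61.50 · log₁₀(0.3733)
= 61.50 · (-0.4279) = -26.32 mV

-26 mV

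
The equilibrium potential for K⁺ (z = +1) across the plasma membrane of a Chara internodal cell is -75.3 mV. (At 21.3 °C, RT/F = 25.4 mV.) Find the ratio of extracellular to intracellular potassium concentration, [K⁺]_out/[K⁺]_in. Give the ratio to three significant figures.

ln([out]/[in]) = E·z/(25.4) = -75.3 × 1 / 25.4 = -2.9646
[out]/[in] = e^(-2.9646) = 0.05158

0.0516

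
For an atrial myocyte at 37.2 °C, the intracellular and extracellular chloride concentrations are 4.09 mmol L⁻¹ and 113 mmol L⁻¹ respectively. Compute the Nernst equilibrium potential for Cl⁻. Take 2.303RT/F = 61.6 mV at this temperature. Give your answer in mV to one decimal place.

-88.8 mV

E = (61.6/z) · log₁₀([Cl⁻]_out/[Cl⁻]_in) with z = -1.
For an anion, dividing by z = -1 reverses the sign.
= (61.6/-1) · log₁₀(113/4.09) = -61.60 · log₁₀(27.63)
= -61.60 · (1.4414) = -88.79 mV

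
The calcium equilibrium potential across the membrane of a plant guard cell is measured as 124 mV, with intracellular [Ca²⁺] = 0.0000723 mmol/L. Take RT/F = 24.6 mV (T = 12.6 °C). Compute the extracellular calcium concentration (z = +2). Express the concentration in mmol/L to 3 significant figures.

Nernst: E = (24.6/2) · ln([out]/[in]), so ln([out]/[in]) = 124.0 × 2 / 24.6 = 10.0813.
[out]/[in] = e^(10.0813) = 2.389e+04.
[out] = 2.389e+04 × 0.0000723 = 1.727 mmol/L.

1.73 mmol/L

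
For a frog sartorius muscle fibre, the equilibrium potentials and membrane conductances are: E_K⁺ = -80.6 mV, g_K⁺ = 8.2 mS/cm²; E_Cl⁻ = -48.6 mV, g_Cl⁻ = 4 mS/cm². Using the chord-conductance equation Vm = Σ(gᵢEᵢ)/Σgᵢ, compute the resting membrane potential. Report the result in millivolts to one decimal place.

Σ gᵢEᵢ = 8.2·(-80.6) + 4·(-48.6) = -855.32
Σ gᵢ = 8.2 + 4 = 12.2
Vm = -855.32 / 12.2 = -70.11 mV

-70.1 mV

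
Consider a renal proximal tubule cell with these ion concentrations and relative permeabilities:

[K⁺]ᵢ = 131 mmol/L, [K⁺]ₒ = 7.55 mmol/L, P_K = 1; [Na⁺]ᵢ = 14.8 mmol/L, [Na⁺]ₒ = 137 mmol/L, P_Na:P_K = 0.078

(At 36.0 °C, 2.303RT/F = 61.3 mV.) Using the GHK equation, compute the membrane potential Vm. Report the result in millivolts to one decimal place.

Vm = 61.3 · log₁₀[(Σ P·[cation]ₒ + Σ P·[anion]ᵢ) / (Σ P·[cation]ᵢ + Σ P·[anion]ₒ)]
Numerator = 1×7.55 + 0.078×137 = 18.24
Denominator = 1×131 + 0.078×14.8 = 132.2
Vm = 61.3 · log₁₀(0.13799) = 61.3 × (-0.8602) = -52.73 mV

-52.7 mV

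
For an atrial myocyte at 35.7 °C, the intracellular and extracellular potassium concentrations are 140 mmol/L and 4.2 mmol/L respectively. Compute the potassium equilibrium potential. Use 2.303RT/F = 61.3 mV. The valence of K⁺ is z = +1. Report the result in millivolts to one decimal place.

E = (61.3/z) · log₁₀([K⁺]_out/[K⁺]_in) with z = +1.
= (61.3/1) · log₁₀(4.2/140) = 61.30 · log₁₀(0.03)
= 61.30 · (-1.5229) = -93.35 mV

-93.4 mV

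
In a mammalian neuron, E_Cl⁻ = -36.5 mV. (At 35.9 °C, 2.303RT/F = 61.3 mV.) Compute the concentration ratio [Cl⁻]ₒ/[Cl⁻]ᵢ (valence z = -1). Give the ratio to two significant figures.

log₁₀([out]/[in]) = E·z/(61.3) = -36.5 × -1 / 61.3 = 0.5954
[out]/[in] = 10^(0.5954) = 3.939

3.9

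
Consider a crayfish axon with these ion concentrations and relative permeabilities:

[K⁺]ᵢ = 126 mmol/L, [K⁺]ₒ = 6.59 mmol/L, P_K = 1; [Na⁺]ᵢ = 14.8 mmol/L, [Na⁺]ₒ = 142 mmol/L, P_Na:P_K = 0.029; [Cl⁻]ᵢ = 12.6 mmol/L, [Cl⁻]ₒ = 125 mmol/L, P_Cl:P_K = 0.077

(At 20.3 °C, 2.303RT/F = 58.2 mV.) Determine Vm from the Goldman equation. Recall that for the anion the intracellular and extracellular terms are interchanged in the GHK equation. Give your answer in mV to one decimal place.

-62.1 mV

Vm = 58.2 · log₁₀[(Σ P·[cation]ₒ + Σ P·[anion]ᵢ) / (Σ P·[cation]ᵢ + Σ P·[anion]ₒ)]
Numerator = 1×6.59 + 0.029×142 + 0.077×12.6 = 11.68
Denominator = 1×126 + 0.029×14.8 + 0.077×125 = 136.1
Vm = 58.2 · log₁₀(0.085835) = 58.2 × (-1.0663) = -62.06 mV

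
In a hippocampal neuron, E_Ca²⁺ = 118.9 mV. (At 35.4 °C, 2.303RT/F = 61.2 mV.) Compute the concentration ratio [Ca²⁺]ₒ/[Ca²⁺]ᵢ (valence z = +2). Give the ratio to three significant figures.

log₁₀([out]/[in]) = E·z/(61.2) = 118.9 × 2 / 61.2 = 3.8856
[out]/[in] = 10^(3.8856) = 7685

7680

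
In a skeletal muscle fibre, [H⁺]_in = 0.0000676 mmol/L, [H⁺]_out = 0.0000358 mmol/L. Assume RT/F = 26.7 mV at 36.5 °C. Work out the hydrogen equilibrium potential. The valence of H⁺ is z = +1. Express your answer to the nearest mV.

-17 mV

E = (26.7/z) · ln([H⁺]_out/[H⁺]_in) with z = +1.
= (26.7/1) · ln(0.0000358/0.0000676) = 26.70 · ln(0.5296)
= 26.70 · (-0.6357) = -16.97 mV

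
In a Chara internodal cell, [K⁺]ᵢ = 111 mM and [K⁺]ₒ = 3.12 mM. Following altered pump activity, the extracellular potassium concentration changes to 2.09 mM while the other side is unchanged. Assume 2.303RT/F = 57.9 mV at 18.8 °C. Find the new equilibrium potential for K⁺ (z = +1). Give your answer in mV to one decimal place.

After the shift: [K⁺]_out = 2.09, [K⁺]_in = 111 mM.
E_new = (57.9/1)·log₁₀(2.09/111) = 57.90 · (-1.7252) = -99.89 mV

-99.9 mV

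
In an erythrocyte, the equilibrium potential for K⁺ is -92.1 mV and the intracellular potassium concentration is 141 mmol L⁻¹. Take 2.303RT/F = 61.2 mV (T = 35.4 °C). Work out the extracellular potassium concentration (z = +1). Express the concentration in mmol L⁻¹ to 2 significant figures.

Nernst: E = (61.2/1) · log₁₀([out]/[in]), so log₁₀([out]/[in]) = -92.1 × 1 / 61.2 = -1.5049.
[out]/[in] = 10^(-1.5049) = 0.03127.
[out] = 0.03127 × 141 = 4.409 mmol L⁻¹.

4.4 mmol L⁻¹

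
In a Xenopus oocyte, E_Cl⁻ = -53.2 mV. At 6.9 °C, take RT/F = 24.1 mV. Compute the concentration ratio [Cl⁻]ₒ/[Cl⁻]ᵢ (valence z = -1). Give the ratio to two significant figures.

9.1

ln([out]/[in]) = E·z/(24.1) = -53.2 × -1 / 24.1 = 2.2075
[out]/[in] = e^(2.2075) = 9.093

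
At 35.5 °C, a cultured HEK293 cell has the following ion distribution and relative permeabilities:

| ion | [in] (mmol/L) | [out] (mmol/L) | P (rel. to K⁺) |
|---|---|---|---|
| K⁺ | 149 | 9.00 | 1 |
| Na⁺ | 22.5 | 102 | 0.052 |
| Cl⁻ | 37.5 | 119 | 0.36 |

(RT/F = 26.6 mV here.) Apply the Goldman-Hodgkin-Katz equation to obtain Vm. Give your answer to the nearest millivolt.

-52 mV

Vm = 26.6 · ln[(Σ P·[cation]ₒ + Σ P·[anion]ᵢ) / (Σ P·[cation]ᵢ + Σ P·[anion]ₒ)]
Numerator = 1×9.00 + 0.052×102 + 0.36×37.5 = 27.8
Denominator = 1×149 + 0.052×22.5 + 0.36×119 = 193
Vm = 26.6 · ln(0.14405) = 26.6 × (-1.9376) = -51.54 mV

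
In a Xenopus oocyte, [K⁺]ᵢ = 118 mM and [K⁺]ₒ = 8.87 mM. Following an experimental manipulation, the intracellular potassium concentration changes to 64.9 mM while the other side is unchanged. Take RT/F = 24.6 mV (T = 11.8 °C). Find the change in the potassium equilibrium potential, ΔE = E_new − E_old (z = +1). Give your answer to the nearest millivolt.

E_old = (24.6/1)·ln(8.87/118) = -63.67 mV
E_new = (24.6/1)·ln(8.87/64.9) = -48.96 mV
ΔE = -48.96 − (-63.67) = 14.71 mV

15 mV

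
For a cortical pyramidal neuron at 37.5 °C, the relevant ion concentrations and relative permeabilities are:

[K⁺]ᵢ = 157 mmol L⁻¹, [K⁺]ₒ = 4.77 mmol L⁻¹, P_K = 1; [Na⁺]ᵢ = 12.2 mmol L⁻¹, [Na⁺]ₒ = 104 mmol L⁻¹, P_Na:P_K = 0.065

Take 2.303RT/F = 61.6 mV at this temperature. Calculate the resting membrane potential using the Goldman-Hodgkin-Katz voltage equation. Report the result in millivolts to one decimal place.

-70.0 mV

Vm = 61.6 · log₁₀[(Σ P·[cation]ₒ + Σ P·[anion]ᵢ) / (Σ P·[cation]ᵢ + Σ P·[anion]ₒ)]
Numerator = 1×4.77 + 0.065×104 = 11.53
Denominator = 1×157 + 0.065×12.2 = 157.8
Vm = 61.6 · log₁₀(0.07307) = 61.6 × (-1.1363) = -69.99 mV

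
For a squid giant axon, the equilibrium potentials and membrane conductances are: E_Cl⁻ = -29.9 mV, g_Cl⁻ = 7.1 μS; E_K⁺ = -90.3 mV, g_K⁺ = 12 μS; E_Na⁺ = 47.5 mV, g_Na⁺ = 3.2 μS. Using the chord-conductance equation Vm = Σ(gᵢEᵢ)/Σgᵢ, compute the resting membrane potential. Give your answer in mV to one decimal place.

-51.3 mV

Σ gᵢEᵢ = 7.1·(-29.9) + 12·(-90.3) + 3.2·(47.5) = -1143.89
Σ gᵢ = 7.1 + 12 + 3.2 = 22.3
Vm = -1143.89 / 22.3 = -51.30 mV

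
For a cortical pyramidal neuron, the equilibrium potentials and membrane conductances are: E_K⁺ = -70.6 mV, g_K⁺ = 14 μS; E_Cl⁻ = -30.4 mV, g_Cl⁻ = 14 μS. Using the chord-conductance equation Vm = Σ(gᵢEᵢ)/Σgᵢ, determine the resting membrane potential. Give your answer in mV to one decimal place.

-50.5 mV

Σ gᵢEᵢ = 14·(-70.6) + 14·(-30.4) = -1414.00
Σ gᵢ = 14 + 14 = 28
Vm = -1414.00 / 28 = -50.50 mV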